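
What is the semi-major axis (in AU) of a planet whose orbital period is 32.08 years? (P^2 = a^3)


a = P^(2/3) = 32.08^(2/3) = 10.0962

10.0962 AU


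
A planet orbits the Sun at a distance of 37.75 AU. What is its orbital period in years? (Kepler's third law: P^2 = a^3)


P = a^(3/2) = 37.75^1.5 = 231.9399

231.9399 years


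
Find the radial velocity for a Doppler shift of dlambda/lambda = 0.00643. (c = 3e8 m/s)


v = (dlambda/lambda) * c = 0.00643 * 3e8 = 1.929e+06

1.929e+06 m/s


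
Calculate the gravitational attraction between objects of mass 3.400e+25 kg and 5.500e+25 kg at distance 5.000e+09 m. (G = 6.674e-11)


F = G*m1*m2/r^2 = 6.674e-11 * 3.400e+25 * 5.500e+25 / (5.000e+09)^2 = 6.674e-11 * 1.870e+51 / 2.500e+19 = 4.992e+21

4.992e+21 N


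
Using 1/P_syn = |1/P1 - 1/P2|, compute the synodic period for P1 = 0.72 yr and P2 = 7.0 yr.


1/P_syn = |1/P1 - 1/P2| = |1/0.72 - 1/7.0| => P_syn = 0.8025

0.8025 years


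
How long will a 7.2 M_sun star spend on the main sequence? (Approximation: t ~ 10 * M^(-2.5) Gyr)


t = 10 * M^(-2.5) = 10 * 7.2^(-2.5) = 0.0719

0.0719 Gyr


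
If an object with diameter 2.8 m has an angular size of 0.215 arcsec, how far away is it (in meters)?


D = size / theta_rad, theta_rad = 0.215 * pi/(180*3600) = 1.042e-06, D = 2.686e+06

2.686e+06 m


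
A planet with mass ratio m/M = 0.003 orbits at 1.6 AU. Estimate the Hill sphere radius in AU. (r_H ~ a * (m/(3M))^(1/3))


r_H = a * (m/3M)^(1/3) = 1.6 * (0.003/3)^(1/3) = 0.16

0.16 AU


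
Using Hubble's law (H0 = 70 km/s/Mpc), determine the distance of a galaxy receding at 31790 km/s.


d = v / H0 = 31790 / 70 = 454.1429

454.1429 Mpc


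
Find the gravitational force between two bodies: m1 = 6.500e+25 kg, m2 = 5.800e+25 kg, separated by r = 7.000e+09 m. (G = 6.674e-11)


F = G*m1*m2/r^2 = 6.674e-11 * 6.500e+25 * 5.800e+25 / (7.000e+09)^2 = 6.674e-11 * 3.770e+51 / 4.900e+19 = 5.135e+21

5.135e+21 N


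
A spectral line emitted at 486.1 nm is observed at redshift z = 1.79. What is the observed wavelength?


lam_obs = lam_emit * (1 + z) = 486.1 * (1 + 1.79) = 1356.219

1356.219 nm


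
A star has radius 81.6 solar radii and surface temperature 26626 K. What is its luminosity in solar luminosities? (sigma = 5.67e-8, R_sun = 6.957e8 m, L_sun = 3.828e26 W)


R = 81.6 * 6.957e8 m = 5.676912e+10 m. L = 4*pi*R^2*sigma*T^4 = 4*pi*(5.676912e+10)^2 * 5.67e-8 * 26626^4 = 1.154093401e+33 W. L/L_sun = 1.154093401e+33 / 3.828e26 = 3.015e+06

3.015e+06 L_sun


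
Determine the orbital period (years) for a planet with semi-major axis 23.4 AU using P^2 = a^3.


P = a^(3/2) = 23.4^1.5 = 113.1941

113.1941 years


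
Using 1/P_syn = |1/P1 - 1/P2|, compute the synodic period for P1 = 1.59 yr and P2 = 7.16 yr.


1/P_syn = |1/P1 - 1/P2| = |1/1.59 - 1/7.16| => P_syn = 2.0439

2.0439 years


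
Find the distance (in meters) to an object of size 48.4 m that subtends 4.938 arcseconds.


D = size / theta_rad, theta_rad = 4.938 * pi/(180*3600) = 2.394e-05, D = 2.022e+06

2.022e+06 m


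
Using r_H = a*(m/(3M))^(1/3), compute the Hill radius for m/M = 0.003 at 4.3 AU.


r_H = a * (m/3M)^(1/3) = 4.3 * (0.003/3)^(1/3) = 0.43

0.43 AU


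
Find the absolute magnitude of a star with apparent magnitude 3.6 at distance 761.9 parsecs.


M = m - 5*log10(d) + 5 = 3.6 - 5*log10(761.9) + 5 = -5.8095

-5.8095


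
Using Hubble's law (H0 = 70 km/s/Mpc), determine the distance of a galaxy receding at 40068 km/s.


d = v / H0 = 40068 / 70 = 572.4

572.4 Mpc


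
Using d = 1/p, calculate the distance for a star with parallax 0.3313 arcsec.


d = 1/p = 1/0.3313 = 3.0184

3.0184 pc


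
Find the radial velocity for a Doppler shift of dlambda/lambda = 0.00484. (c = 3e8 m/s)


v = (dlambda/lambda) * c = 0.00484 * 3e8 = 1.452e+06

1.452e+06 m/s


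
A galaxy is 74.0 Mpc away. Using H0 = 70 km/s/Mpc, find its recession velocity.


v = H0 * d = 70 * 74.0 = 5180.0

5180.0 km/s


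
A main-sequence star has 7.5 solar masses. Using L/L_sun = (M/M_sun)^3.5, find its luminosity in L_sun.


L/L_sun = (M/M_sun)^3.5 = 7.5^3.5 = 1155.3523

1155.3523 L_sun


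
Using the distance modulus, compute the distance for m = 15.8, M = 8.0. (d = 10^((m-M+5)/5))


d = 10^((m - M + 5)/5) = 10^((15.8 - 8.0 + 5)/5) = 363.0781

363.0781 pc


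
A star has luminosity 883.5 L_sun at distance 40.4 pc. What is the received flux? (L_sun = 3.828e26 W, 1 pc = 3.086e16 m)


F = L / (4*pi*d^2) = 3.382e+29 / (4*pi*(1.247e+18)^2) = 1.731e-08

1.731e-08 W/m^2


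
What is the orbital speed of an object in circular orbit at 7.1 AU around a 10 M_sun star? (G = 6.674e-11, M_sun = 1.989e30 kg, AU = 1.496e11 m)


v = sqrt(GM/r) = sqrt(6.674e-11 * 1.989e+31 / 1.062e+12) = 35352.1248

35352.1248 m/s


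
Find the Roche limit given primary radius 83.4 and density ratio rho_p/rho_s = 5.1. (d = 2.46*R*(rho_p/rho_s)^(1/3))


d_Roche = 2.46 * 83.4 * 5.1^(1/3) = 353.1489

353.1489


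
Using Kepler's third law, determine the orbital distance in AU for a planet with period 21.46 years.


a = P^(2/3) = 21.46^(2/3) = 7.7224

7.7224 AU


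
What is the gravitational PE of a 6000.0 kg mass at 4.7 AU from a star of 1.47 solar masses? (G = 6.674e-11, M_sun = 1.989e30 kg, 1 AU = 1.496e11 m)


M = 1.47 * 1.989e30 kg = 2.92383e+30 kg; r = 4.7 AU * 1.496e11 m/AU = 7.0312e+11 m. U = -GM*m/r = -(6.674e-11 * 2.92383e+30 * 6000.0) / 7.0312e+11 = -1.665e+12

-1.665e+12 J


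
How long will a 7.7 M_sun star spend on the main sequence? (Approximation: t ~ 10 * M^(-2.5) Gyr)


t = 10 * M^(-2.5) = 10 * 7.7^(-2.5) = 0.0608

0.0608 Gyr


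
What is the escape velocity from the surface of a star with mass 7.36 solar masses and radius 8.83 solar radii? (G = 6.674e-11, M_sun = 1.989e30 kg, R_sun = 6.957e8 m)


M = 7.36 * 1.989e30 kg = 1.463904e+31 kg; R = 8.83 * 6.957e8 m = 6.143031e+09 m. v_esc = sqrt(2GM/R) = sqrt(2 * 6.674e-11 * 1.463904e+31 / 6.143031e+09) = 563992.1305

563992.1305 m/s


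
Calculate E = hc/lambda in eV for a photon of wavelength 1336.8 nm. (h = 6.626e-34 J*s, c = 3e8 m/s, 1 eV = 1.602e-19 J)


E = hc/lambda = 6.626e-34 * 3e8 / 1.337e-06 = 1.487e-19 J = 0.9282 eV

0.9282 eV


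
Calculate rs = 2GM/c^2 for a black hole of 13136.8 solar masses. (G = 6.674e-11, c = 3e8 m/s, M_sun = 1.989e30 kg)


M = 13136.8 * 1.989e30 kg = 2.61290952e+34 kg. rs = 2GM/c^2 = 2 * 6.674e-11 * 2.61290952e+34 / (3e8)^2 = 3.875e+07

3.875e+07 m


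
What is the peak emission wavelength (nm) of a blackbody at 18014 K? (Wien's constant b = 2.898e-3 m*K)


lam_max = b / T = 2.898e-3 / 18014 = 1.609e-07 m = 160.8749 nm

160.8749 nm


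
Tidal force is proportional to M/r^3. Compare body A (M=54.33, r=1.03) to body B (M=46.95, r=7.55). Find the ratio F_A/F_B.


Ratio = (M1/r1^3) / (M2/r2^3) = (54.33/1.03^3) / (46.95/7.55^3) = 455.7569

455.7569


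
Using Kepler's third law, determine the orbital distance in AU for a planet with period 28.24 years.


a = P^(2/3) = 28.24^(2/3) = 9.2735

9.2735 AU


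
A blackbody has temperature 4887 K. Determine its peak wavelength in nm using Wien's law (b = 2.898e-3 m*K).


lam_max = b / T = 2.898e-3 / 4887 = 5.930e-07 m = 593.0018 nm

593.0018 nm


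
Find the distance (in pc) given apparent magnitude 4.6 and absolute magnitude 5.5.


d = 10^((m - M + 5)/5) = 10^((4.6 - 5.5 + 5)/5) = 6.6069

6.6069 pc


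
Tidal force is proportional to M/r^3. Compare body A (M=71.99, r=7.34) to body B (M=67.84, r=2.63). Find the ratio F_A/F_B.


Ratio = (M1/r1^3) / (M2/r2^3) = (71.99/7.34^3) / (67.84/2.63^3) = 0.0488

0.0488


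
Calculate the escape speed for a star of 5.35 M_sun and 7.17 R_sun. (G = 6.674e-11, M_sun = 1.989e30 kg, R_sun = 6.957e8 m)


M = 5.35 * 1.989e30 kg = 1.064115e+31 kg; R = 7.17 * 6.957e8 m = 4.988169e+09 m. v_esc = sqrt(2GM/R) = sqrt(2 * 6.674e-11 * 1.064115e+31 / 4.988169e+09) = 533619.6357

533619.6357 m/s


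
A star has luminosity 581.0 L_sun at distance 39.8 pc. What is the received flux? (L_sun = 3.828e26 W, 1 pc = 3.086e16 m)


F = L / (4*pi*d^2) = 2.224e+29 / (4*pi*(1.228e+18)^2) = 1.173e-08

1.173e-08 W/m^2


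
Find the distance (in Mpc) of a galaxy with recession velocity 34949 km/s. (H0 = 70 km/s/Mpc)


d = v / H0 = 34949 / 70 = 499.2714

499.2714 Mpc


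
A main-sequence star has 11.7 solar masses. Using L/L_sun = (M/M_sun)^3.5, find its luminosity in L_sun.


L/L_sun = (M/M_sun)^3.5 = 11.7^3.5 = 5478.3593

5478.3593 L_sun


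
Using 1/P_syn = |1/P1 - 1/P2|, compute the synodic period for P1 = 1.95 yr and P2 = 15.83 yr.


1/P_syn = |1/P1 - 1/P2| = |1/1.95 - 1/15.83| => P_syn = 2.224

2.224 years


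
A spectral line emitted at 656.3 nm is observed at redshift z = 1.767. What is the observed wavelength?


lam_obs = lam_emit * (1 + z) = 656.3 * (1 + 1.767) = 1815.9821

1815.9821 nm


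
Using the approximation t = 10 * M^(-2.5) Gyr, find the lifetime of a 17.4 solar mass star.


t = 10 * M^(-2.5) = 10 * 17.4^(-2.5) = 0.0079

0.0079 Gyr


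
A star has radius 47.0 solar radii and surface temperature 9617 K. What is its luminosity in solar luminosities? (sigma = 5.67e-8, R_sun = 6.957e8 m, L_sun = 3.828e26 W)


R = 47.0 * 6.957e8 m = 3.26979e+10 m. L = 4*pi*R^2*sigma*T^4 = 4*pi*(3.26979e+10)^2 * 5.67e-8 * 9617^4 = 6.516150549e+30 W. L/L_sun = 6.516150549e+30 / 3.828e26 = 17022.3369

17022.3369 L_sun


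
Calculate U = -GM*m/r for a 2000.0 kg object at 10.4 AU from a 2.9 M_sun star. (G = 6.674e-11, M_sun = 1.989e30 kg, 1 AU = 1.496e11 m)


M = 2.9 * 1.989e30 kg = 5.7681e+30 kg; r = 10.4 AU * 1.496e11 m/AU = 1.55584e+12 m. U = -GM*m/r = -(6.674e-11 * 5.7681e+30 * 2000.0) / 1.55584e+12 = -4.949e+11

-4.949e+11 J


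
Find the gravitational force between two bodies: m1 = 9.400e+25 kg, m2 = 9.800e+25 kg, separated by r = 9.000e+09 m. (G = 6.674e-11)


F = G*m1*m2/r^2 = 6.674e-11 * 9.400e+25 * 9.800e+25 / (9.000e+09)^2 = 6.674e-11 * 9.212e+51 / 8.100e+19 = 7.590e+21

7.590e+21 N


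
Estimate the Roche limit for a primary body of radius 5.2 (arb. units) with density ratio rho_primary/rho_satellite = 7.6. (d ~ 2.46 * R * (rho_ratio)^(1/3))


d_Roche = 2.46 * 5.2 * 7.6^(1/3) = 25.1503

25.1503


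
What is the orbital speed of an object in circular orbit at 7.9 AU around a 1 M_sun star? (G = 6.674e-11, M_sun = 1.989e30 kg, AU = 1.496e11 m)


v = sqrt(GM/r) = sqrt(6.674e-11 * 1.989e+30 / 1.182e+12) = 10598.1766

10598.1766 m/s


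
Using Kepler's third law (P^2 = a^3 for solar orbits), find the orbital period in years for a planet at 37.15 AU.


P = a^(3/2) = 37.15^1.5 = 226.4322

226.4322 years


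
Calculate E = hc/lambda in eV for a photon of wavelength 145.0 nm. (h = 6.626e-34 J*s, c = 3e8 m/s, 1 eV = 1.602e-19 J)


E = hc/lambda = 6.626e-34 * 3e8 / 1.450e-07 = 1.371e-18 J = 8.5574 eV

8.5574 eV


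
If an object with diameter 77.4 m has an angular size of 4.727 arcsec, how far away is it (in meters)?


D = size / theta_rad, theta_rad = 4.727 * pi/(180*3600) = 2.292e-05, D = 3.377e+06

3.377e+06 m


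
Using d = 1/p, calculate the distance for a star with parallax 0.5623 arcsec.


d = 1/p = 1/0.5623 = 1.7784

1.7784 pc


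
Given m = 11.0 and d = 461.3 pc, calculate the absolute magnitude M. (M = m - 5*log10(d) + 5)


M = m - 5*log10(d) + 5 = 11.0 - 5*log10(461.3) + 5 = 2.6801

2.6801


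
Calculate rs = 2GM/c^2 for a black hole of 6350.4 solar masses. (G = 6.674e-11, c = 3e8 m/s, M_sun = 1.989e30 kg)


M = 6350.4 * 1.989e30 kg = 1.26309456e+34 kg. rs = 2GM/c^2 = 2 * 6.674e-11 * 1.26309456e+34 / (3e8)^2 = 1.873e+07

1.873e+07 m


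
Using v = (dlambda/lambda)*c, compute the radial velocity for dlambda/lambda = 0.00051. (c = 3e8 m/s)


v = (dlambda/lambda) * c = 0.00051 * 3e8 = 153000.0

153000.0 m/s


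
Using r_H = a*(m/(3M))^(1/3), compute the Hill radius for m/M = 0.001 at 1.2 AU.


r_H = a * (m/3M)^(1/3) = 1.2 * (0.001/3)^(1/3) = 0.0832

0.0832 AU


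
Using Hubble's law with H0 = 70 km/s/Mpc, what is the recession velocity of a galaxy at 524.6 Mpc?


v = H0 * d = 70 * 524.6 = 36722.0

36722.0 km/s


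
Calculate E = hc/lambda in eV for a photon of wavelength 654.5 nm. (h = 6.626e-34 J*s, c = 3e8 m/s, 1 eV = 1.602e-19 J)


E = hc/lambda = 6.626e-34 * 3e8 / 6.545e-07 = 3.037e-19 J = 1.8958 eV

1.8958 eV


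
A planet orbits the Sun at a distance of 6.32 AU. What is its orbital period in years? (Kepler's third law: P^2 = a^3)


P = a^(3/2) = 6.32^1.5 = 15.8882

15.8882 years


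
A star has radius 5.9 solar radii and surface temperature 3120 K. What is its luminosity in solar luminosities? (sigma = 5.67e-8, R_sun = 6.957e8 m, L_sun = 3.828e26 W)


R = 5.9 * 6.957e8 m = 4.10463e+09 m. L = 4*pi*R^2*sigma*T^4 = 4*pi*(4.10463e+09)^2 * 5.67e-8 * 3120^4 = 1.137520754e+27 W. L/L_sun = 1.137520754e+27 / 3.828e26 = 2.9716

2.9716 L_sun


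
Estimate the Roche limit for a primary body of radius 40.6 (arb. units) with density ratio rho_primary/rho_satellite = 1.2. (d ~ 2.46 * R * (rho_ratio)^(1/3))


d_Roche = 2.46 * 40.6 * 1.2^(1/3) = 106.1341

106.1341


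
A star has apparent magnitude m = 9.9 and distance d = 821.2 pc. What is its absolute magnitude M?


M = m - 5*log10(d) + 5 = 9.9 - 5*log10(821.2) + 5 = 0.3278

0.3278


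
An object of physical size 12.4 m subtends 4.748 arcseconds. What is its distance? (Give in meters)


D = size / theta_rad, theta_rad = 4.748 * pi/(180*3600) = 2.302e-05, D = 538686.5201

538686.5201 m


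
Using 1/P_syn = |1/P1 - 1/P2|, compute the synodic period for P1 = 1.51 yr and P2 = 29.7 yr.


1/P_syn = |1/P1 - 1/P2| = |1/1.51 - 1/29.7| => P_syn = 1.5909

1.5909 years


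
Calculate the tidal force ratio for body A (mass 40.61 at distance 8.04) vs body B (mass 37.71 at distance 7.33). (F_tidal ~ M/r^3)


Ratio = (M1/r1^3) / (M2/r2^3) = (40.61/8.04^3) / (37.71/7.33^3) = 0.8161

0.8161


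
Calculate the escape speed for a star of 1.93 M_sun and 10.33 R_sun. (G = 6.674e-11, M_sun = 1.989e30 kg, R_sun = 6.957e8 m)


M = 1.93 * 1.989e30 kg = 3.83877e+30 kg; R = 10.33 * 6.957e8 m = 7.186581e+09 m. v_esc = sqrt(2GM/R) = sqrt(2 * 6.674e-11 * 3.83877e+30 / 7.186581e+09) = 267019.5026

267019.5026 m/s


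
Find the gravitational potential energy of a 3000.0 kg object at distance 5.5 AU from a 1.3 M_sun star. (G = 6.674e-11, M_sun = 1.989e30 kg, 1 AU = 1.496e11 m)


M = 1.3 * 1.989e30 kg = 2.5857e+30 kg; r = 5.5 AU * 1.496e11 m/AU = 8.228e+11 m. U = -GM*m/r = -(6.674e-11 * 2.5857e+30 * 3000.0) / 8.228e+11 = -6.292e+11

-6.292e+11 J


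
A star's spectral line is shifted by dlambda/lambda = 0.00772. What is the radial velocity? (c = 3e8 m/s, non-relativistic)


v = (dlambda/lambda) * c = 0.00772 * 3e8 = 2.316e+06

2.316e+06 m/s


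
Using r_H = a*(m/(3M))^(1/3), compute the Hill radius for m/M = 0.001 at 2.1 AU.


r_H = a * (m/3M)^(1/3) = 2.1 * (0.001/3)^(1/3) = 0.1456

0.1456 AU


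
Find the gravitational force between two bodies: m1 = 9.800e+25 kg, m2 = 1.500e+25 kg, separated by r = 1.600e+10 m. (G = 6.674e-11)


F = G*m1*m2/r^2 = 6.674e-11 * 9.800e+25 * 1.500e+25 / (1.600e+10)^2 = 6.674e-11 * 1.470e+51 / 2.560e+20 = 3.832e+20

3.832e+20 N


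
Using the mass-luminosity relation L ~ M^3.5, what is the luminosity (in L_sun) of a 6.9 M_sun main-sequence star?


L/L_sun = (M/M_sun)^3.5 = 6.9^3.5 = 862.9225

862.9225 L_sun


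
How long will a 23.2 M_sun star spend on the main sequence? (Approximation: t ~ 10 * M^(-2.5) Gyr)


t = 10 * M^(-2.5) = 10 * 23.2^(-2.5) = 0.0039

0.0039 Gyr


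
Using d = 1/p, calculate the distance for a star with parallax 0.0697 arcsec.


d = 1/p = 1/0.0697 = 14.3472

14.3472 pc


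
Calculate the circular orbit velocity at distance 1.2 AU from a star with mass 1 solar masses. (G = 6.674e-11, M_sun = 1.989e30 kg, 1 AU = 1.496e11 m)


v = sqrt(GM/r) = sqrt(6.674e-11 * 1.989e+30 / 1.795e+11) = 27192.809

27192.809 m/s


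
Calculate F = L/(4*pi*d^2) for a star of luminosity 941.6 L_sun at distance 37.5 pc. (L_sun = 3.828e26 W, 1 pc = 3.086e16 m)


F = L / (4*pi*d^2) = 3.604e+29 / (4*pi*(1.157e+18)^2) = 2.142e-08

2.142e-08 W/m^2


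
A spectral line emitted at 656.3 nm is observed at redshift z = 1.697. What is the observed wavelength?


lam_obs = lam_emit * (1 + z) = 656.3 * (1 + 1.697) = 1770.0411

1770.0411 nm


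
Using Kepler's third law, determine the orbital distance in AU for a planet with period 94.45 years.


a = P^(2/3) = 94.45^(2/3) = 20.7396

20.7396 AU


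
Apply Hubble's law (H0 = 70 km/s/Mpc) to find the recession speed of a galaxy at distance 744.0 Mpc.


v = H0 * d = 70 * 744.0 = 52080.0

52080.0 km/s


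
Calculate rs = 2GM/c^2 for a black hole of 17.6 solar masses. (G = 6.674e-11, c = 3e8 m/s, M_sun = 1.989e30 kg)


M = 17.6 * 1.989e30 kg = 3.50064e+31 kg. rs = 2GM/c^2 = 2 * 6.674e-11 * 3.50064e+31 / (3e8)^2 = 51918.3808

51918.3808 m


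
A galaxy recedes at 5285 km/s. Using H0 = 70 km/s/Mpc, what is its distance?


d = v / H0 = 5285 / 70 = 75.5

75.5 Mpc


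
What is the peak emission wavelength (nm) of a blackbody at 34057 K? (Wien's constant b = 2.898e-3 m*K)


lam_max = b / T = 2.898e-3 / 34057 = 8.509e-08 m = 85.0926 nm

85.0926 nm


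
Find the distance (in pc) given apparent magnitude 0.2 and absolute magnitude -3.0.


d = 10^((m - M + 5)/5) = 10^((0.2 - -3.0 + 5)/5) = 43.6516

43.6516 pc


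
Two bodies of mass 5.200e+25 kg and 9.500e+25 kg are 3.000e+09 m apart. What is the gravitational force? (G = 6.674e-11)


F = G*m1*m2/r^2 = 6.674e-11 * 5.200e+25 * 9.500e+25 / (3.000e+09)^2 = 6.674e-11 * 4.940e+51 / 9.000e+18 = 3.663e+22

3.663e+22 N


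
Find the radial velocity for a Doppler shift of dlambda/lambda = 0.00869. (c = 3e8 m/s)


v = (dlambda/lambda) * c = 0.00869 * 3e8 = 2.607e+06

2.607e+06 m/s


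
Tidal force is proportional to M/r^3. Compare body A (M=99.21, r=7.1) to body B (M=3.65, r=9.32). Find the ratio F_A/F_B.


Ratio = (M1/r1^3) / (M2/r2^3) = (99.21/7.1^3) / (3.65/9.32^3) = 61.4802

61.4802


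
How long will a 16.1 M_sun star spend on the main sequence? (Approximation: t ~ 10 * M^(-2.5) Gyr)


t = 10 * M^(-2.5) = 10 * 16.1^(-2.5) = 0.0096

0.0096 Gyr


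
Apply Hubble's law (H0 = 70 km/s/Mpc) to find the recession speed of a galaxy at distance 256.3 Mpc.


v = H0 * d = 70 * 256.3 = 17941.0

17941.0 km/s


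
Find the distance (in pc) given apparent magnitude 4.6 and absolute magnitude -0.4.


d = 10^((m - M + 5)/5) = 10^((4.6 - -0.4 + 5)/5) = 100.0

100.0 pc


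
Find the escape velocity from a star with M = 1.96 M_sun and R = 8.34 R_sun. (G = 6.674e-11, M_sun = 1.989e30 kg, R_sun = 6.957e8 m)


M = 1.96 * 1.989e30 kg = 3.89844e+30 kg; R = 8.34 * 6.957e8 m = 5.802138e+09 m. v_esc = sqrt(2GM/R) = sqrt(2 * 6.674e-11 * 3.89844e+30 / 5.802138e+09) = 299474.2592

299474.2592 m/s


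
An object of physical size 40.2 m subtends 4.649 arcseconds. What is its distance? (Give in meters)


D = size / theta_rad, theta_rad = 4.649 * pi/(180*3600) = 2.254e-05, D = 1.784e+06

1.784e+06 m


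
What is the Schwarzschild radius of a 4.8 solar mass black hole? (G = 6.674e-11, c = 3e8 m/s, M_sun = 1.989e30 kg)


M = 4.8 * 1.989e30 kg = 9.5472e+30 kg. rs = 2GM/c^2 = 2 * 6.674e-11 * 9.5472e+30 / (3e8)^2 = 14159.5584

14159.5584 m


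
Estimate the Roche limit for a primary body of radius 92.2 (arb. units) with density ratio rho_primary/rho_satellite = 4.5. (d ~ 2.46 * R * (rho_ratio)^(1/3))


d_Roche = 2.46 * 92.2 * 4.5^(1/3) = 374.4584

374.4584


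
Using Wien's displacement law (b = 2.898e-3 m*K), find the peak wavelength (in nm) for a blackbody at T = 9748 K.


lam_max = b / T = 2.898e-3 / 9748 = 2.973e-07 m = 297.2918 nm

297.2918 nm


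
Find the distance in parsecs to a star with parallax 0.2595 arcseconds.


d = 1/p = 1/0.2595 = 3.8536

3.8536 pc


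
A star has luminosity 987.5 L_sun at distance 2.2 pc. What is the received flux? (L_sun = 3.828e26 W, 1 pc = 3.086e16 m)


F = L / (4*pi*d^2) = 3.780e+29 / (4*pi*(6.789e+16)^2) = 6.526e-06

6.526e-06 W/m^2


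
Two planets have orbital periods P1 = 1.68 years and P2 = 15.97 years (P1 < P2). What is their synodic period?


1/P_syn = |1/P1 - 1/P2| = |1/1.68 - 1/15.97| => P_syn = 1.8775

1.8775 years


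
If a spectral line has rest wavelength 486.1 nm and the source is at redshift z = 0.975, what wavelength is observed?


lam_obs = lam_emit * (1 + z) = 486.1 * (1 + 0.975) = 960.0475

960.0475 nm


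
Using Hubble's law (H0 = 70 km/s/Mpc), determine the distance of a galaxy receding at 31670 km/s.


d = v / H0 = 31670 / 70 = 452.4286

452.4286 Mpc


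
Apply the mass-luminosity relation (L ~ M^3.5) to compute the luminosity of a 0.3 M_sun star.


L/L_sun = (M/M_sun)^3.5 = 0.3^3.5 = 0.0148

0.0148 L_sun


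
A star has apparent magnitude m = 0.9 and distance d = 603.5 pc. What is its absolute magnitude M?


M = m - 5*log10(d) + 5 = 0.9 - 5*log10(603.5) + 5 = -8.0034

-8.0034


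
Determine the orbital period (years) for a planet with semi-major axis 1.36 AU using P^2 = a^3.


P = a^(3/2) = 1.36^1.5 = 1.586

1.586 years


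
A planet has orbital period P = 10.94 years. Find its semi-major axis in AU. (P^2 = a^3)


a = P^(2/3) = 10.94^(2/3) = 4.9281

4.9281 AU


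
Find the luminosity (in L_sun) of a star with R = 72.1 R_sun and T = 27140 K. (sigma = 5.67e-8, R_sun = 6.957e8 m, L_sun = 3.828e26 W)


R = 72.1 * 6.957e8 m = 5.015997e+10 m. L = 4*pi*R^2*sigma*T^4 = 4*pi*(5.015997e+10)^2 * 5.67e-8 * 27140^4 = 9.726281444e+32 W. L/L_sun = 9.726281444e+32 / 3.828e26 = 2.541e+06

2.541e+06 L_sun


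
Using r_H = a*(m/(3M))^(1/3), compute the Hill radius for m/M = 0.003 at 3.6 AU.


r_H = a * (m/3M)^(1/3) = 3.6 * (0.003/3)^(1/3) = 0.36

0.36 AU


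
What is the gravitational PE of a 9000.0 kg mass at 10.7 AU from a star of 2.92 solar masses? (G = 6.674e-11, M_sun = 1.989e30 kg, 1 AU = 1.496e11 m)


M = 2.92 * 1.989e30 kg = 5.80788e+30 kg; r = 10.7 AU * 1.496e11 m/AU = 1.60072e+12 m. U = -GM*m/r = -(6.674e-11 * 5.80788e+30 * 9000.0) / 1.60072e+12 = -2.179e+12

-2.179e+12 J


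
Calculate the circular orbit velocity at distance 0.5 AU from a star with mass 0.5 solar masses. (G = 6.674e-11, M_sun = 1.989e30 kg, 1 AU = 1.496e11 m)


v = sqrt(GM/r) = sqrt(6.674e-11 * 9.945e+29 / 7.480e+10) = 29788.2298

29788.2298 m/s


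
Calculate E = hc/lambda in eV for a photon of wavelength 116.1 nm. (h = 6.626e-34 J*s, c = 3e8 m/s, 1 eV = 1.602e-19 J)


E = hc/lambda = 6.626e-34 * 3e8 / 1.161e-07 = 1.712e-18 J = 10.6875 eV

10.6875 eV


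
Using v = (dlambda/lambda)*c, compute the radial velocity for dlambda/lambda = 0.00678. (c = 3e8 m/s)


v = (dlambda/lambda) * c = 0.00678 * 3e8 = 2.034e+06

2.034e+06 m/s


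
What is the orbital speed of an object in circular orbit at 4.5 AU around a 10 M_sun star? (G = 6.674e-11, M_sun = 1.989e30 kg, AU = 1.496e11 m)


v = sqrt(GM/r) = sqrt(6.674e-11 * 1.989e+31 / 6.732e+11) = 44405.6712

44405.6712 m/s


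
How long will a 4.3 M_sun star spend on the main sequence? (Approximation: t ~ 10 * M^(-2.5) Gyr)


t = 10 * M^(-2.5) = 10 * 4.3^(-2.5) = 0.2608

0.2608 Gyr


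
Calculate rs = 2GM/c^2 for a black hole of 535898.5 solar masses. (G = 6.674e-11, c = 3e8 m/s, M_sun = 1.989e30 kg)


M = 535898.5 * 1.989e30 kg = 1.065902116e+36 kg. rs = 2GM/c^2 = 2 * 6.674e-11 * 1.065902116e+36 / (3e8)^2 = 1.581e+09

1.581e+09 m


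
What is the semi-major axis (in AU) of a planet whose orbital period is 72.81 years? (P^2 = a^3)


a = P^(2/3) = 72.81^(2/3) = 17.4366

17.4366 AU


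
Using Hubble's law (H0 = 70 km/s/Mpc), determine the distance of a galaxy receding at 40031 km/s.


d = v / H0 = 40031 / 70 = 571.8714

571.8714 Mpc


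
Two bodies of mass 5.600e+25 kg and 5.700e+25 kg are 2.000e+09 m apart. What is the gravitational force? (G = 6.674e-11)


F = G*m1*m2/r^2 = 6.674e-11 * 5.600e+25 * 5.700e+25 / (2.000e+09)^2 = 6.674e-11 * 3.192e+51 / 4.000e+18 = 5.326e+22

5.326e+22 N


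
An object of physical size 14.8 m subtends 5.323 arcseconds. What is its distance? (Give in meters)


D = size / theta_rad, theta_rad = 5.323 * pi/(180*3600) = 2.581e-05, D = 573495.9858

573495.9858 m


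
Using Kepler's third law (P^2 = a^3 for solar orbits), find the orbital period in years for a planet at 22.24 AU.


P = a^(3/2) = 22.24^1.5 = 104.8823

104.8823 years


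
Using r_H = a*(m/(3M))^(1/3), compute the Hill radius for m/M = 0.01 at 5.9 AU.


r_H = a * (m/3M)^(1/3) = 5.9 * (0.01/3)^(1/3) = 0.8813

0.8813 AU


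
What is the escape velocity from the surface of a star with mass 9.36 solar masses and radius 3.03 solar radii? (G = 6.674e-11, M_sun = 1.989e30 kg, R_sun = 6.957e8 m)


M = 9.36 * 1.989e30 kg = 1.861704e+31 kg; R = 3.03 * 6.957e8 m = 2.107971e+09 m. v_esc = sqrt(2GM/R) = sqrt(2 * 6.674e-11 * 1.861704e+31 / 2.107971e+09) = 1.086e+06

1.086e+06 m/s


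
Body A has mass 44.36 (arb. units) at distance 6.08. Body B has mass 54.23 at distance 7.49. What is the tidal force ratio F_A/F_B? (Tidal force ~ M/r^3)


Ratio = (M1/r1^3) / (M2/r2^3) = (44.36/6.08^3) / (54.23/7.49^3) = 1.5293

1.5293


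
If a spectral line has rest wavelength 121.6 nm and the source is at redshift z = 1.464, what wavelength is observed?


lam_obs = lam_emit * (1 + z) = 121.6 * (1 + 1.464) = 299.6224

299.6224 nm


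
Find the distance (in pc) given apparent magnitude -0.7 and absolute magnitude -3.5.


d = 10^((m - M + 5)/5) = 10^((-0.7 - -3.5 + 5)/5) = 36.3078

36.3078 pc


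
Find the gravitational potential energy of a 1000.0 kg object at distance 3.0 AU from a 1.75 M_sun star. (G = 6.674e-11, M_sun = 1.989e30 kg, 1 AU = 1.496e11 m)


M = 1.75 * 1.989e30 kg = 3.48075e+30 kg; r = 3.0 AU * 1.496e11 m/AU = 4.488e+11 m. U = -GM*m/r = -(6.674e-11 * 3.48075e+30 * 1000.0) / 4.488e+11 = -5.176e+11

-5.176e+11 J


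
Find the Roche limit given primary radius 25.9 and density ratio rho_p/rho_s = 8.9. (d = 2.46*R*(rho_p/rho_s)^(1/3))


d_Roche = 2.46 * 25.9 * 8.9^(1/3) = 132.0378

132.0378


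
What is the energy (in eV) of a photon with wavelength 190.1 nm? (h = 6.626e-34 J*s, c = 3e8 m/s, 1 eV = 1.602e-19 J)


E = hc/lambda = 6.626e-34 * 3e8 / 1.901e-07 = 1.046e-18 J = 6.5272 eV

6.5272 eV


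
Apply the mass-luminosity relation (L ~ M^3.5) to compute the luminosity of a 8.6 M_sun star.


L/L_sun = (M/M_sun)^3.5 = 8.6^3.5 = 1865.2823

1865.2823 L_sun


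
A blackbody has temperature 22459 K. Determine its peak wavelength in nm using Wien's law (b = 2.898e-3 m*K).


lam_max = b / T = 2.898e-3 / 22459 = 1.290e-07 m = 129.0351 nm

129.0351 nm


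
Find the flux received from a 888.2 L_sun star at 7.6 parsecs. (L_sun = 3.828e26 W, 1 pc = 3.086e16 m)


F = L / (4*pi*d^2) = 3.400e+29 / (4*pi*(2.345e+17)^2) = 4.919e-07

4.919e-07 W/m^2


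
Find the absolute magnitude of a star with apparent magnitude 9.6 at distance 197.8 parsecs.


M = m - 5*log10(d) + 5 = 9.6 - 5*log10(197.8) + 5 = 3.1189

3.1189


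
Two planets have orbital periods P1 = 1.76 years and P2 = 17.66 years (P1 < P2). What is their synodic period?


1/P_syn = |1/P1 - 1/P2| = |1/1.76 - 1/17.66| => P_syn = 1.9548

1.9548 years


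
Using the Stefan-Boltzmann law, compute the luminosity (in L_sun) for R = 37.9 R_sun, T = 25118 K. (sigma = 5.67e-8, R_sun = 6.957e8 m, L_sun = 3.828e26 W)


R = 37.9 * 6.957e8 m = 2.636703e+10 m. L = 4*pi*R^2*sigma*T^4 = 4*pi*(2.636703e+10)^2 * 5.67e-8 * 25118^4 = 1.97176691e+32 W. L/L_sun = 1.97176691e+32 / 3.828e26 = 515090.6243

515090.6243 L_sun


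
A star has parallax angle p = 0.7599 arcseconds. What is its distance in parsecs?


d = 1/p = 1/0.7599 = 1.316

1.316 pc


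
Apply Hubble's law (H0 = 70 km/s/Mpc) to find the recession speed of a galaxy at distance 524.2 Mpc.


v = H0 * d = 70 * 524.2 = 36694.0

36694.0 km/s


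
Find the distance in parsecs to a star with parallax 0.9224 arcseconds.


d = 1/p = 1/0.9224 = 1.0841

1.0841 pc


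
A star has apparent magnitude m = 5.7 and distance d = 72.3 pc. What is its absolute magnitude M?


M = m - 5*log10(d) + 5 = 5.7 - 5*log10(72.3) + 5 = 1.4043

1.4043


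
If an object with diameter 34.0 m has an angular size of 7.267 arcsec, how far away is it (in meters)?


D = size / theta_rad, theta_rad = 7.267 * pi/(180*3600) = 3.523e-05, D = 965047.9445

965047.9445 m


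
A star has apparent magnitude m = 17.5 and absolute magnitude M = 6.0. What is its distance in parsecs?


d = 10^((m - M + 5)/5) = 10^((17.5 - 6.0 + 5)/5) = 1995.2623

1995.2623 pc


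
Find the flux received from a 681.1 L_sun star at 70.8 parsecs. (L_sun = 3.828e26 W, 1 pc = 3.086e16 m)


F = L / (4*pi*d^2) = 2.607e+29 / (4*pi*(2.185e+18)^2) = 4.346e-09

4.346e-09 W/m^2


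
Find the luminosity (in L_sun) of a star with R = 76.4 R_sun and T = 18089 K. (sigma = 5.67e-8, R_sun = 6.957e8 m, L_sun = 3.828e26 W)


R = 76.4 * 6.957e8 m = 5.315148e+10 m. L = 4*pi*R^2*sigma*T^4 = 4*pi*(5.315148e+10)^2 * 5.67e-8 * 18089^4 = 2.155171731e+32 W. L/L_sun = 2.155171731e+32 / 3.828e26 = 563002.0196

563002.0196 L_sun


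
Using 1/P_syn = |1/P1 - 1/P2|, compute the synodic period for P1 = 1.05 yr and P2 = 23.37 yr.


1/P_syn = |1/P1 - 1/P2| = |1/1.05 - 1/23.37| => P_syn = 1.0994

1.0994 years


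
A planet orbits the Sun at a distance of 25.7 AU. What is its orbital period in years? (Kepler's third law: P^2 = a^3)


P = a^(3/2) = 25.7^1.5 = 130.2866

130.2866 years


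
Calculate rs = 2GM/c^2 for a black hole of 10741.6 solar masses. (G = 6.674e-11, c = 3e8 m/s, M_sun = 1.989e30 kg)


M = 10741.6 * 1.989e30 kg = 2.13650424e+34 kg. rs = 2GM/c^2 = 2 * 6.674e-11 * 2.13650424e+34 / (3e8)^2 = 3.169e+07

3.169e+07 m


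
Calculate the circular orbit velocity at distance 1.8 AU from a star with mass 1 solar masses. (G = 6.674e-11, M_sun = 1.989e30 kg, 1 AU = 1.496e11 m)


v = sqrt(GM/r) = sqrt(6.674e-11 * 1.989e+30 / 2.693e+11) = 22202.8356

22202.8356 m/s


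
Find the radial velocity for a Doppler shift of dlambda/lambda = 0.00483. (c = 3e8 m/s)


v = (dlambda/lambda) * c = 0.00483 * 3e8 = 1.449e+06

1.449e+06 m/s


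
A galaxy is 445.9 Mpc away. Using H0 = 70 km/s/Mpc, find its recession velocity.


v = H0 * d = 70 * 445.9 = 31213.0

31213.0 km/s


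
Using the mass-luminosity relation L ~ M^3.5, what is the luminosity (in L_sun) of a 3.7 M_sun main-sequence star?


L/L_sun = (M/M_sun)^3.5 = 3.7^3.5 = 97.433

97.433 L_sun


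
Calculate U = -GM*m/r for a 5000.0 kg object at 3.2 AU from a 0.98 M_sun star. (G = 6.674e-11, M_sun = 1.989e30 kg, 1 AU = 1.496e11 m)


M = 0.98 * 1.989e30 kg = 1.94922e+30 kg; r = 3.2 AU * 1.496e11 m/AU = 4.7872e+11 m. U = -GM*m/r = -(6.674e-11 * 1.94922e+30 * 5000.0) / 4.7872e+11 = -1.359e+12

-1.359e+12 J


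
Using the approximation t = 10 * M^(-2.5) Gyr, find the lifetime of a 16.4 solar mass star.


t = 10 * M^(-2.5) = 10 * 16.4^(-2.5) = 0.0092

0.0092 Gyr


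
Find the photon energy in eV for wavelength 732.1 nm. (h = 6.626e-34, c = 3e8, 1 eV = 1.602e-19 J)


E = hc/lambda = 6.626e-34 * 3e8 / 7.321e-07 = 2.715e-19 J = 1.6949 eV

1.6949 eV


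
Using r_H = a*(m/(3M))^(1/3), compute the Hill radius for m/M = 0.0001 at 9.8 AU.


r_H = a * (m/3M)^(1/3) = 9.8 * (0.0001/3)^(1/3) = 0.3154

0.3154 AU


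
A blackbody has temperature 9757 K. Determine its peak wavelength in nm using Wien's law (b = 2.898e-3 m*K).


lam_max = b / T = 2.898e-3 / 9757 = 2.970e-07 m = 297.0175 nm

297.0175 nm


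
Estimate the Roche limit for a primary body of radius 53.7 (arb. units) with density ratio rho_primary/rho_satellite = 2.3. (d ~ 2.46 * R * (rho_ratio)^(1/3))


d_Roche = 2.46 * 53.7 * 2.3^(1/3) = 174.3754

174.3754


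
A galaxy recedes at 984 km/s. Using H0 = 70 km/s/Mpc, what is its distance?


d = v / H0 = 984 / 70 = 14.0571

14.0571 Mpc


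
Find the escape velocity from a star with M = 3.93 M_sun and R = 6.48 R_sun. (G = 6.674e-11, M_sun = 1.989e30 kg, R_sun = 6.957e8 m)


M = 3.93 * 1.989e30 kg = 7.81677e+30 kg; R = 6.48 * 6.957e8 m = 4.508136e+09 m. v_esc = sqrt(2GM/R) = sqrt(2 * 6.674e-11 * 7.81677e+30 / 4.508136e+09) = 481086.6008

481086.6008 m/s


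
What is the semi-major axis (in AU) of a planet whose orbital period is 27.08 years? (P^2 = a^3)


a = P^(2/3) = 27.08^(2/3) = 9.0178

9.0178 AU


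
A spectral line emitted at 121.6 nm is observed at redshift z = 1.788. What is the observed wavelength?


lam_obs = lam_emit * (1 + z) = 121.6 * (1 + 1.788) = 339.0208

339.0208 nm


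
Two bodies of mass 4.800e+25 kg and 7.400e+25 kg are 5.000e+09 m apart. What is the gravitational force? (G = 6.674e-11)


F = G*m1*m2/r^2 = 6.674e-11 * 4.800e+25 * 7.400e+25 / (5.000e+09)^2 = 6.674e-11 * 3.552e+51 / 2.500e+19 = 9.482e+21

9.482e+21 N


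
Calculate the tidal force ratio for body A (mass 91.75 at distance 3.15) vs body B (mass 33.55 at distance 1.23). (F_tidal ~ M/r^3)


Ratio = (M1/r1^3) / (M2/r2^3) = (91.75/3.15^3) / (33.55/1.23^3) = 0.1628

0.1628


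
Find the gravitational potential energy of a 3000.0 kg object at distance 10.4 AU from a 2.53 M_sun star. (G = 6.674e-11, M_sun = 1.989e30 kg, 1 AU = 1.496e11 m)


M = 2.53 * 1.989e30 kg = 5.03217e+30 kg; r = 10.4 AU * 1.496e11 m/AU = 1.55584e+12 m. U = -GM*m/r = -(6.674e-11 * 5.03217e+30 * 3000.0) / 1.55584e+12 = -6.476e+11

-6.476e+11 J


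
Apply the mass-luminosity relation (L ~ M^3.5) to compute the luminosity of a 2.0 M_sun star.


L/L_sun = (M/M_sun)^3.5 = 2.0^3.5 = 11.3137

11.3137 L_sun


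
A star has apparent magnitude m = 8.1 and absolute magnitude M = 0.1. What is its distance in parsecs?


d = 10^((m - M + 5)/5) = 10^((8.1 - 0.1 + 5)/5) = 398.1072

398.1072 pc


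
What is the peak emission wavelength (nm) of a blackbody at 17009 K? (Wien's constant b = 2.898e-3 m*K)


lam_max = b / T = 2.898e-3 / 17009 = 1.704e-07 m = 170.3804 nm

170.3804 nm


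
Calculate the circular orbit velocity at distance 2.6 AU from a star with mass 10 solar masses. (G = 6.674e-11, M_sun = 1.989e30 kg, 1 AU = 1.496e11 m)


v = sqrt(GM/r) = sqrt(6.674e-11 * 1.989e+31 / 3.890e+11) = 58419.5251

58419.5251 m/s


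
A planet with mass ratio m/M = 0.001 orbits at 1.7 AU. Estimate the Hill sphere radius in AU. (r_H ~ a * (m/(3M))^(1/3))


r_H = a * (m/3M)^(1/3) = 1.7 * (0.001/3)^(1/3) = 0.1179

0.1179 AU


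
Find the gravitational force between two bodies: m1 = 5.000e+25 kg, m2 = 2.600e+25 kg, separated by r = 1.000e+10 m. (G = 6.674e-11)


F = G*m1*m2/r^2 = 6.674e-11 * 5.000e+25 * 2.600e+25 / (1.000e+10)^2 = 6.674e-11 * 1.300e+51 / 1.000e+20 = 8.676e+20

8.676e+20 N


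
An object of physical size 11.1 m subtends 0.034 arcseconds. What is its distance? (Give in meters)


D = size / theta_rad, theta_rad = 0.034 * pi/(180*3600) = 1.648e-07, D = 6.734e+07

6.734e+07 m


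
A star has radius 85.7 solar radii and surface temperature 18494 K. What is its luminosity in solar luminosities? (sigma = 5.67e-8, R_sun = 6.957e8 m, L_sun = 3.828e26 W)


R = 85.7 * 6.957e8 m = 5.962149e+10 m. L = 4*pi*R^2*sigma*T^4 = 4*pi*(5.962149e+10)^2 * 5.67e-8 * 18494^4 = 2.962934062e+32 W. L/L_sun = 2.962934062e+32 / 3.828e26 = 774016.2126

774016.2126 L_sun


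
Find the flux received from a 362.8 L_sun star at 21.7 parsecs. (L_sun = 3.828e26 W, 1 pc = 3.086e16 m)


F = L / (4*pi*d^2) = 1.389e+29 / (4*pi*(6.697e+17)^2) = 2.464e-08

2.464e-08 W/m^2


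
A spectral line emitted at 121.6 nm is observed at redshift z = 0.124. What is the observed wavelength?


lam_obs = lam_emit * (1 + z) = 121.6 * (1 + 0.124) = 136.6784

136.6784 nm


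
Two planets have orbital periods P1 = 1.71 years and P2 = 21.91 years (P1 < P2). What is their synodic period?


1/P_syn = |1/P1 - 1/P2| = |1/1.71 - 1/21.91| => P_syn = 1.8548

1.8548 years


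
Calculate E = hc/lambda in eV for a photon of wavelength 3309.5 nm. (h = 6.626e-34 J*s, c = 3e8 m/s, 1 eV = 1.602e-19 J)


E = hc/lambda = 6.626e-34 * 3e8 / 3.310e-06 = 6.006e-20 J = 0.3749 eV

0.3749 eV


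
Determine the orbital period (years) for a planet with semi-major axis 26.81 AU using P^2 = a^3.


P = a^(3/2) = 26.81^1.5 = 138.8178

138.8178 years


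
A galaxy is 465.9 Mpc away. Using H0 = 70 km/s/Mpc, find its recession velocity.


v = H0 * d = 70 * 465.9 = 32613.0

32613.0 km/s


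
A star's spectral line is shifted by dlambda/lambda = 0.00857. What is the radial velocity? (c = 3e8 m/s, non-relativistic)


v = (dlambda/lambda) * c = 0.00857 * 3e8 = 2.571e+06

2.571e+06 m/s


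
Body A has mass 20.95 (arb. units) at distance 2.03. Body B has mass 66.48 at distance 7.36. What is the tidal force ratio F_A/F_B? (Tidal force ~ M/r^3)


Ratio = (M1/r1^3) / (M2/r2^3) = (20.95/2.03^3) / (66.48/7.36^3) = 15.0189

15.0189


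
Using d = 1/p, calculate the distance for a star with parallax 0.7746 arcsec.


d = 1/p = 1/0.7746 = 1.291

1.291 pc


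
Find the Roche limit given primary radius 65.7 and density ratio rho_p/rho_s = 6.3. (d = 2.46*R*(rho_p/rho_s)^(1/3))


d_Roche = 2.46 * 65.7 * 6.3^(1/3) = 298.5021

298.5021


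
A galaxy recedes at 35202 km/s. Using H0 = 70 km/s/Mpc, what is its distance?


d = v / H0 = 35202 / 70 = 502.8857

502.8857 Mpc


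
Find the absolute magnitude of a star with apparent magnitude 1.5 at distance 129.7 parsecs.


M = m - 5*log10(d) + 5 = 1.5 - 5*log10(129.7) + 5 = -4.0647

-4.0647


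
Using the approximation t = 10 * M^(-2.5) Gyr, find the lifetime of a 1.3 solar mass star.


t = 10 * M^(-2.5) = 10 * 1.3^(-2.5) = 5.1897

5.1897 Gyr


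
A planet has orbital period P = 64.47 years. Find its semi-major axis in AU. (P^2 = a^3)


a = P^(2/3) = 64.47^(2/3) = 16.0782

16.0782 AU


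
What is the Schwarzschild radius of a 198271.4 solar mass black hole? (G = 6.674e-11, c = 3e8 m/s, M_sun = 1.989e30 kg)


M = 198271.4 * 1.989e30 kg = 3.943618146e+35 kg. rs = 2GM/c^2 = 2 * 6.674e-11 * 3.943618146e+35 / (3e8)^2 = 5.849e+08

5.849e+08 m


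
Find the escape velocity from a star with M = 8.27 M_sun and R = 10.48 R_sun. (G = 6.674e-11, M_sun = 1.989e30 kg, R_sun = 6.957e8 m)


M = 8.27 * 1.989e30 kg = 1.644903e+31 kg; R = 10.48 * 6.957e8 m = 7.290936e+09 m. v_esc = sqrt(2GM/R) = sqrt(2 * 6.674e-11 * 1.644903e+31 / 7.290936e+09) = 548765.25

548765.25 m/s


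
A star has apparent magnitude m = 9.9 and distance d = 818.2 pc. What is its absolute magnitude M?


M = m - 5*log10(d) + 5 = 9.9 - 5*log10(818.2) + 5 = 0.3357

0.3357


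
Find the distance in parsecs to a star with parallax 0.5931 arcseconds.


d = 1/p = 1/0.5931 = 1.6861

1.6861 pc


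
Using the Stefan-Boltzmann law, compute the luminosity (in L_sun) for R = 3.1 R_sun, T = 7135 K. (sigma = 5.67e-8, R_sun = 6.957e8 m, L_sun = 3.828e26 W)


R = 3.1 * 6.957e8 m = 2.15667e+09 m. L = 4*pi*R^2*sigma*T^4 = 4*pi*(2.15667e+09)^2 * 5.67e-8 * 7135^4 = 8.588873911e+27 W. L/L_sun = 8.588873911e+27 / 3.828e26 = 22.437

22.437 L_sun


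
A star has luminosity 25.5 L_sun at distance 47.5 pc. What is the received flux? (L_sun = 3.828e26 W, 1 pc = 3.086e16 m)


F = L / (4*pi*d^2) = 9.761e+27 / (4*pi*(1.466e+18)^2) = 3.615e-10

3.615e-10 W/m^2


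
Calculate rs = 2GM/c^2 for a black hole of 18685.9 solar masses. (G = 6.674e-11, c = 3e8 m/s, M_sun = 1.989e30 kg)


M = 18685.9 * 1.989e30 kg = 3.71662551e+34 kg. rs = 2GM/c^2 = 2 * 6.674e-11 * 3.71662551e+34 / (3e8)^2 = 5.512e+07

5.512e+07 m
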